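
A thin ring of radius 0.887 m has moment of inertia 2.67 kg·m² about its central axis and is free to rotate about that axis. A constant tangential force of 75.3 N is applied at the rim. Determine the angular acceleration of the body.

α ≈ 25.0 rad/s²

τ = F R = (75.3)(0.887) = 66.79 N·m.
From τ = Iα: α = 66.79/2.670 = 25.02 rad/s².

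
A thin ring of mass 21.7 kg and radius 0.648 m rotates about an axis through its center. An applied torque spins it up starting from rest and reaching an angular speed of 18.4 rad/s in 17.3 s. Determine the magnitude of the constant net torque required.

I = MR² = (21.7)(0.648)² = 9.112 kg·m².
α = Δω/Δt = (18.4 − 0)/17.3 = 1.064 rad/s².
τ = Iα = (9.112)(1.064) = 9.691 N·m.

τ ≈ 9.69 N·m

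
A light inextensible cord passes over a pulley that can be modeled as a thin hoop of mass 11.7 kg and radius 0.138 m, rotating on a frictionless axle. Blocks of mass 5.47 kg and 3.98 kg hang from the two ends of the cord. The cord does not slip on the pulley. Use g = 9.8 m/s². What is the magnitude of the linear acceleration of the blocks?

I = MR² = (11.7)(0.138)² = 0.2228 kg·m².
Heavier block: m₁g − T₁ = m₁a. Lighter block: T₂ − m₂g = m₂a.
Pulley: (T₁ − T₂)R = Iα = I(a/R), so T₁ − T₂ = (I/R²)a = 1·M_p a = 11.70·a.
Adding the three: (m₁ − m₂)g = (m₁ + m₂ + 11.70)a, so a = (5.47 − 3.98)(9.8)/(5.47 + 3.98 + 11.70) = 0.6904 m/s².

a ≈ 0.690 m/s²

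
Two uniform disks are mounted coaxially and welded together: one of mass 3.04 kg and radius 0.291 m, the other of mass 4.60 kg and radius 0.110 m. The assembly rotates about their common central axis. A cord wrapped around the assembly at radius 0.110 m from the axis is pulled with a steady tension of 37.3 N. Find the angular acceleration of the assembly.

I = ½M₁R₁² + ½M₂R₂² = ½(3.04)(0.291)² + ½(4.60)(0.110)² = 0.1565 kg·m².
τ = F r = (37.3)(0.110) = 4.103 N·m.
α = τ/I = 4.103/0.1565 = 26.21 rad/s².

α ≈ 26.2 rad/s²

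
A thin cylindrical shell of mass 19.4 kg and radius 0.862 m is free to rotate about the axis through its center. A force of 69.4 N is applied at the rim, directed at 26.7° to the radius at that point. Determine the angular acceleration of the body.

I = MR² = (19.4)(0.862)² = 14.42 kg·m².
Only the tangential component produces torque: τ = F R sinθ = (69.4)(0.862) sin 26.7° = 26.88 N·m.
From τ = Iα: α = 26.88/14.42 = 1.865 rad/s².

α ≈ 1.86 rad/s²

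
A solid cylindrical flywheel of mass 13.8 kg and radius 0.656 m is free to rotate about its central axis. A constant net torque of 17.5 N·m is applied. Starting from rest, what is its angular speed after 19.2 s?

I = ½MR² = (1/2)(13.8)(0.656)² = 2.969 kg·m².
α = τ/I = 17.5/2.969 = 5.894 rad/s².
ω = ω₀ + αt = 0 + (5.894)(19.2) = 113.2 rad/s.

ω ≈ 113 rad/s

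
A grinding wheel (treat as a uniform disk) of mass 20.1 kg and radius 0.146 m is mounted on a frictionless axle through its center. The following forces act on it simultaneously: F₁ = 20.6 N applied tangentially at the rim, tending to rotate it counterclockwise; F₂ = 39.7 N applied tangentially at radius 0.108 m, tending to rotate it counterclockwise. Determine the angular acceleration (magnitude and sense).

α ≈ 34.1 rad/s², counterclockwise

I = ½MR² = (1/2)(20.1)(0.146)² = 0.2142 kg·m².
Taking counterclockwise as positive: τ₁ = +(20.6)(0.146) = +3.008 N·m; τ₂ = +(39.7)(0.108) = +4.288 N·m.
Net torque τ = 7.295 N·m.
α = τ/I = 7.295/0.2142 = 34.05 rad/s².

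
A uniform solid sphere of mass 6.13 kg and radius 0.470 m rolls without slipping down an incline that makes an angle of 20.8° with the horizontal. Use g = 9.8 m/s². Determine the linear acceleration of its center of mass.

Translation along the incline: Mg sinθ − f = Ma.
Rotation about the center: fR = Iα with I = (2/5)MR². No-slip gives a = αR, so f = (I/R²)a = (2/5)M a.
Substituting: Mg sinθ = (1 + 0.4000)Ma, so a = g sinθ/(1 + 0.4000) = (9.8) sin 20.8° / 1.400 = 2.486 m/s².

a ≈ 2.49 m/s²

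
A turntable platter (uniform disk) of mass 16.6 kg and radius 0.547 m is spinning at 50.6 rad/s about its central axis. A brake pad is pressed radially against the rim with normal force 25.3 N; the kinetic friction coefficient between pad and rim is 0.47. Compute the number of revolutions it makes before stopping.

I = ½MR² = (1/2)(16.6)(0.547)² = 2.483 kg·m².
Friction force f = μN = (0.47)(25.3) = 11.89 N at the rim; torque magnitude τ = fR = 6.504 N·m, opposing ω.
|α| = τ/I = 6.504/2.483 = 2.619 rad/s² (deceleration).
ω² = ω₀² − 2|α|θ with ω = 0 ⇒ θ = ω₀²/(2|α|) = 488.8 rad = 77.79 rev.

≈ 77.8 revolutions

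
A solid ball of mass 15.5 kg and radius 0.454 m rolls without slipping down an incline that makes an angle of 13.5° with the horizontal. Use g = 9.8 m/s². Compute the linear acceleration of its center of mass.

Translation along the incline: Mg sinθ − f = Ma.
Rotation about the center: fR = Iα with I = (2/5)MR². No-slip gives a = αR, so f = (I/R²)a = (2/5)M a.
Substituting: Mg sinθ = (1 + 0.4000)Ma, so a = g sinθ/(1 + 0.4000) = (9.8) sin 13.5° / 1.400 = 1.634 m/s².

a ≈ 1.63 m/s²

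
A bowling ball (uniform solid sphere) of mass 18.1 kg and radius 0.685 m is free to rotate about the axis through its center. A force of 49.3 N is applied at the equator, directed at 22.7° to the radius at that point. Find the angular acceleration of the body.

α ≈ 3.84 rad/s²

I = (2/5)MR² = (2/5)(18.1)(0.685)² = 3.397 kg·m².
Only the tangential component produces torque: τ = F R sinθ = (49.3)(0.685) sin 22.7° = 13.03 N·m.
From τ = Iα: α = 13.03/3.397 = 3.836 rad/s².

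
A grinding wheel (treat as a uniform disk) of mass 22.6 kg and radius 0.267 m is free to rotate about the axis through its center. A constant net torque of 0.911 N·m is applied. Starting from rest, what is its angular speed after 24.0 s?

I = ½MR² = (1/2)(22.6)(0.267)² = 0.8056 kg·m².
α = τ/I = 0.911/0.8056 = 1.131 rad/s².
ω = ω₀ + αt = 0 + (1.131)(24.0) = 27.14 rad/s.

ω ≈ 27.1 rad/s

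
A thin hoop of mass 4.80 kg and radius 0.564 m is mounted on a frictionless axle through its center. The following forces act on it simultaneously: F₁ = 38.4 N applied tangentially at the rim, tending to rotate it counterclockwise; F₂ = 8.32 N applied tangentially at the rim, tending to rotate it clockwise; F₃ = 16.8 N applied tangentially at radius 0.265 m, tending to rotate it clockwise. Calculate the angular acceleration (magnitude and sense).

I = MR² = (4.80)(0.564)² = 1.527 kg·m².
Taking counterclockwise as positive: τ₁ = +(38.4)(0.564) = +21.66 N·m; τ₂ = −(8.32)(0.564) = −4.692 N·m; τ₃ = −(16.8)(0.265) = −4.452 N·m.
Net torque τ = 12.51 N·m.
α = τ/I = 12.51/1.527 = 8.195 rad/s².

α ≈ 8.20 rad/s², counterclockwise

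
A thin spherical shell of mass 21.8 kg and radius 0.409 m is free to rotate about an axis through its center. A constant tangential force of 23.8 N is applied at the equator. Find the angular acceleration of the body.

I = (2/3)MR² = (2/3)(21.8)(0.409)² = 2.431 kg·m².
τ = F R = (23.8)(0.409) = 9.734 N·m.
From τ = Iα: α = 9.734/2.431 = 4.004 rad/s².

α ≈ 4.00 rad/s²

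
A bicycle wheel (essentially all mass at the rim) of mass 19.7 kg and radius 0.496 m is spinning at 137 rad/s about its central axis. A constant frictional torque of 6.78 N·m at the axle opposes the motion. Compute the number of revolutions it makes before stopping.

I = MR² = (19.7)(0.496)² = 4.847 kg·m².
The net torque has magnitude 6.78 N·m, opposing ω.
|α| = τ/I = 6.780/4.847 = 1.399 rad/s² (deceleration).
ω² = ω₀² − 2|α|θ with ω = 0 ⇒ θ = ω₀²/(2|α|) = 6708 rad = 1068 rev.

≈ 1070 revolutions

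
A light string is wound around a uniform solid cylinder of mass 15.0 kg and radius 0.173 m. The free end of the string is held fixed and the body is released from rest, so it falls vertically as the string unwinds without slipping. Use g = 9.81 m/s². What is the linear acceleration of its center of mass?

Translation: Mg − T = Ma. Rotation about the center: TR = Iα with I = ½MR².
With a = αR: T = (I/R²)a = (1/2)M a, so Mg = (1 + 0.5000)Ma.
a = g/(1 + 0.5000) = 9.81/1.500 = 6.540 m/s².

a ≈ 6.54 m/s²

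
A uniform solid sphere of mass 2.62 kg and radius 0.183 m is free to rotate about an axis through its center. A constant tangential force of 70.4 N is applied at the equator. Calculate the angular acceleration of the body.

α ≈ 367 rad/s²

I = (2/5)MR² = (2/5)(2.62)(0.183)² = 0.03510 kg·m².
τ = F R = (70.4)(0.183) = 12.88 N·m.
From τ = Iα: α = 12.88/0.03510 = 367.1 rad/s².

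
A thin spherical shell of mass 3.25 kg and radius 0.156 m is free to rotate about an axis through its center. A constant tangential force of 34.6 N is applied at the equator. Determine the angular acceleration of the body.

α ≈ 102 rad/s²

I = (2/3)MR² = (2/3)(3.25)(0.156)² = 0.05273 kg·m².
τ = F R = (34.6)(0.156) = 5.398 N·m.
Newton's second law for rotation, τ = Iα, gives α = τ/I = 5.398/0.05273 = 102.4 rad/s².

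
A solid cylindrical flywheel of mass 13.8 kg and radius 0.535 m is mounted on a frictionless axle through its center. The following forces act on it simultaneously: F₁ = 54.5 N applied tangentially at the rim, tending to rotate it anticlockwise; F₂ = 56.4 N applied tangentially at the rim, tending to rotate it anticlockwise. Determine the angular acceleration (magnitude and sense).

α ≈ 30.0 rad/s², anticlockwise

I = ½MR² = (1/2)(13.8)(0.535)² = 1.975 kg·m².
Taking anticlockwise as positive: τ₁ = +(54.5)(0.535) = +29.16 N·m; τ₂ = +(56.4)(0.535) = +30.17 N·m.
Net torque τ = 59.33 N·m.
α = τ/I = 59.33/1.975 = 30.04 rad/s².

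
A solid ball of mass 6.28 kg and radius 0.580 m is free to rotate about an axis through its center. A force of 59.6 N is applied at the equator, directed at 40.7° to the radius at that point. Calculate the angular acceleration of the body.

I = (2/5)MR² = (2/5)(6.28)(0.580)² = 0.8450 kg·m².
Only the tangential component produces torque: τ = F R sinθ = (59.6)(0.580) sin 40.7° = 22.54 N·m.
From τ = Iα: α = 22.54/0.8450 = 26.68 rad/s².

α ≈ 26.7 rad/s²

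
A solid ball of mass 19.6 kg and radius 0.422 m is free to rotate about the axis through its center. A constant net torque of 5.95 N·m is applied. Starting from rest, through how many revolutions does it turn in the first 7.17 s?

I = (2/5)MR² = (2/5)(19.6)(0.422)² = 1.396 kg·m².
α = τ/I = 5.95/1.396 = 4.262 rad/s².
θ = ½αt² = ½(4.262)(7.17)² = 109.5 rad.
Revolutions = θ/(2π) = 17.43.

≈ 17.4 revolutions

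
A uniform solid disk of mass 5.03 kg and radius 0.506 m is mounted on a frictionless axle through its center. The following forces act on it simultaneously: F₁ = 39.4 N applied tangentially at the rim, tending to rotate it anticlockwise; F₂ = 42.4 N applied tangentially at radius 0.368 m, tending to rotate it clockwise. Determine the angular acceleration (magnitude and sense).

I = ½MR² = (1/2)(5.03)(0.506)² = 0.6439 kg·m².
Taking anticlockwise as positive: τ₁ = +(39.4)(0.506) = +19.94 N·m; τ₂ = −(42.4)(0.368) = −15.60 N·m.
Net torque τ = 4.333 N·m.
α = τ/I = 4.333/0.6439 = 6.729 rad/s².

α ≈ 6.73 rad/s², anticlockwise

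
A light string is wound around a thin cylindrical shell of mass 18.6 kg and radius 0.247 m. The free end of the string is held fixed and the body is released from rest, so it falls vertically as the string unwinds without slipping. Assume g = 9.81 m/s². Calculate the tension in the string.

Translation: Mg − T = Ma. Rotation about the center: TR = Iα with I = MR².
With a = αR: T = (I/R²)a = M a, so Mg = (1 + 1.000)Ma.
a = g/(1 + 1.000) = 9.81/2.000 = 4.905 m/s².
T = 1.000·M·a = (1.000)(18.6)(4.905) = 91.23 N.

T ≈ 91.2 N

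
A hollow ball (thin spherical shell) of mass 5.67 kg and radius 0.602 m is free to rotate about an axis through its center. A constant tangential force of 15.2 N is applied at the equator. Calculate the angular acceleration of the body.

α ≈ 6.68 rad/s²

I = (2/3)MR² = (2/3)(5.67)(0.602)² = 1.370 kg·m².
τ = F R = (15.2)(0.602) = 9.150 N·m.
Newton's second law for rotation, τ = Iα, gives α = τ/I = 9.150/1.370 = 6.680 rad/s².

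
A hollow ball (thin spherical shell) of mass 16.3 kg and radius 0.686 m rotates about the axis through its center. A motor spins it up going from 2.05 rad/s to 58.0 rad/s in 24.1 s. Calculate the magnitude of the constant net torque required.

I = (2/3)MR² = (2/3)(16.3)(0.686)² = 5.114 kg·m².
α = Δω/Δt = (58.0 − 2.05)/24.1 = 2.322 rad/s².
τ = Iα = (5.114)(2.322) = 11.87 N·m.

τ ≈ 11.9 N·m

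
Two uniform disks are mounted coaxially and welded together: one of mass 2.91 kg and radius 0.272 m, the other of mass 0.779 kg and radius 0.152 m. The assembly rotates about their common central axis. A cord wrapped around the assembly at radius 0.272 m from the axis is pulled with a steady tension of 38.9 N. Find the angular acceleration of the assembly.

α ≈ 90.7 rad/s²

I = ½M₁R₁² + ½M₂R₂² = ½(2.91)(0.272)² + ½(0.779)(0.152)² = 0.1166 kg·m².
τ = F r = (38.9)(0.272) = 10.58 N·m.
α = τ/I = 10.58/0.1166 = 90.71 rad/s².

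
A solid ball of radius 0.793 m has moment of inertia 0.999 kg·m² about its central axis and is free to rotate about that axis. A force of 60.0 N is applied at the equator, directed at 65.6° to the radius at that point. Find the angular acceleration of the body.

Only the tangential component produces torque: τ = F R sinθ = (60.0)(0.793) sin 65.6° = 43.33 N·m.
Newton's second law for rotation, τ = Iα, gives α = τ/I = 43.33/0.9990 = 43.37 rad/s².

α ≈ 43.4 rad/s²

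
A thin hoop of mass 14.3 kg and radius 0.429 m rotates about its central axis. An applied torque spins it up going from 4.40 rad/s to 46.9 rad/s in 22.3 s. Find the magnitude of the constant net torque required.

τ ≈ 5.02 N·m

I = MR² = (14.3)(0.429)² = 2.632 kg·m².
α = Δω/Δt = (46.9 − 4.40)/22.3 = 1.906 rad/s².
τ = Iα = (2.632)(1.906) = 5.016 N·m.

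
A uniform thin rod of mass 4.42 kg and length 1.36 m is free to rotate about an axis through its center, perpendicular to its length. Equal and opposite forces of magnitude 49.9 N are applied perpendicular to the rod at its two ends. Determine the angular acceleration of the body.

α ≈ 99.6 rad/s²

I = (1/12)ML² = (1/12)(4.42)(1.36)² = 0.6813 kg·m².
The couple gives τ = F·(L/2) + F·(L/2) = F L = (49.9)(1.36) = 67.86 N·m.
From τ = Iα: α = 67.86/0.6813 = 99.61 rad/s².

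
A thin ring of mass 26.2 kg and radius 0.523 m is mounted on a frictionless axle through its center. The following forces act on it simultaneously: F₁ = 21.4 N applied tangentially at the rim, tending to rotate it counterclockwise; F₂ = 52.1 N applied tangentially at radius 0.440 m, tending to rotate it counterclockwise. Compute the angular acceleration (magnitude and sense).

α ≈ 4.76 rad/s², counterclockwise

I = MR² = (26.2)(0.523)² = 7.166 kg·m².
Taking counterclockwise as positive: τ₁ = +(21.4)(0.523) = +11.19 N·m; τ₂ = +(52.1)(0.440) = +22.92 N·m.
Net torque τ = 34.12 N·m.
α = τ/I = 34.12/7.166 = 4.761 rad/s².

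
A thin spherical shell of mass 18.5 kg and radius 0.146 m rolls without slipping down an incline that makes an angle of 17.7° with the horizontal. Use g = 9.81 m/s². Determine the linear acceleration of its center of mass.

Translation along the incline: Mg sinθ − f = Ma.
Rotation about the center: fR = Iα with I = (2/3)MR². No-slip gives a = αR, so f = (I/R²)a = (2/3)M a.
Substituting: Mg sinθ = (1 + 0.6667)Ma, so a = g sinθ/(1 + 0.6667) = (9.81) sin 17.7° / 1.667 = 1.790 m/s².

a ≈ 1.79 m/s²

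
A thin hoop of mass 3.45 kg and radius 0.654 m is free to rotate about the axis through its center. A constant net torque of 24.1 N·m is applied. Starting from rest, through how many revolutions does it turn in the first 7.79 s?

≈ 78.9 revolutions

I = MR² = (3.45)(0.654)² = 1.476 kg·m².
α = τ/I = 24.1/1.476 = 16.33 rad/s².
θ = ½αt² = ½(16.33)(7.79)² = 495.5 rad.
Revolutions = θ/(2π) = 78.87.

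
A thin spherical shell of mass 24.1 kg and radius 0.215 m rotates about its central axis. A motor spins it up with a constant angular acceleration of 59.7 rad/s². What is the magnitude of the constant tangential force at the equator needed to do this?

I = (2/3)MR² = (2/3)(24.1)(0.215)² = 0.7427 kg·m².
The required torque is τ = Iα = (0.7427)(59.70) = 44.34 N·m.
A tangential force at the equator gives τ = FR, so F = τ/R = 44.34/0.215 = 206.2 N.

F ≈ 206 N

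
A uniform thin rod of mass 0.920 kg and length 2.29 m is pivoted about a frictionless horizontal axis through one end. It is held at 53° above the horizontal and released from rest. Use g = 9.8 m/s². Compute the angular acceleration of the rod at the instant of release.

α ≈ 3.86 rad/s²

About the pivot, I = (1/3)ML² = (1/3)(0.920)(2.29)² = 1.608 kg·m².
The weight acts at the center, a distance L/2 = 1.145 m from the pivot; τ = Mg(L/2) cos 53° = 6.213 N·m.
α = τ/I = 6.213/1.608 = 3.863 rad/s².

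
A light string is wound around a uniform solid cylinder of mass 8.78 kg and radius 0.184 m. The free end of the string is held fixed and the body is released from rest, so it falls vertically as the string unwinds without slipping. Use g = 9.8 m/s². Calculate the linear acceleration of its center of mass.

a ≈ 6.53 m/s²

Translation: Mg − T = Ma. Rotation about the center: TR = Iα with I = ½MR².
With a = αR: T = (I/R²)a = (1/2)M a, so Mg = (1 + 0.5000)Ma.
a = g/(1 + 0.5000) = 9.8/1.500 = 6.533 m/s².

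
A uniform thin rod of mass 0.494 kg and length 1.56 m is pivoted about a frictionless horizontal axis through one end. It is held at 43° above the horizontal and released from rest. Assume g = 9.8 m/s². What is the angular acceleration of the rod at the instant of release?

α ≈ 6.89 rad/s²

About the pivot, I = (1/3)ML² = (1/3)(0.494)(1.56)² = 0.4007 kg·m².
The weight acts at the center, a distance L/2 = 0.7800 m from the pivot; τ = Mg(L/2) cos 43° = 2.762 N·m.
α = τ/I = 2.762/0.4007 = 6.892 rad/s².
(Equivalently α = (3g/(2L)) cos 43° = 6.892 rad/s².)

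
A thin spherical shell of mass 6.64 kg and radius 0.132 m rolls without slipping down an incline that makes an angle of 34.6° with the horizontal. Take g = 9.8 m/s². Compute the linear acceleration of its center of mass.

Translation along the incline: Mg sinθ − f = Ma.
Rotation about the center: fR = Iα with I = (2/3)MR². No-slip gives a = αR, so f = (I/R²)a = (2/3)M a.
Substituting: Mg sinθ = (1 + 0.6667)Ma, so a = g sinθ/(1 + 0.6667) = (9.8) sin 34.6° / 1.667 = 3.339 m/s².

a ≈ 3.34 m/s²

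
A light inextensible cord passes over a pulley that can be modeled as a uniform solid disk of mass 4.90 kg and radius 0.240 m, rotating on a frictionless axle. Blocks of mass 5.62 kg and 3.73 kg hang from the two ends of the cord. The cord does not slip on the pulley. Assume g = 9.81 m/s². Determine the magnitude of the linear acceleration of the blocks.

a ≈ 1.57 m/s²

I = ½MR² = (1/2)(4.90)(0.240)² = 0.1411 kg·m².
Heavier block: m₁g − T₁ = m₁a. Lighter block: T₂ − m₂g = m₂a.
Pulley: (T₁ − T₂)R = Iα = I(a/R), so T₁ − T₂ = (I/R²)a = (1/2)M_p a = 2.450·a.
Adding the three: (m₁ − m₂)g = (m₁ + m₂ + 2.450)a, so a = (5.62 − 3.73)(9.81)/(5.62 + 3.73 + 2.450) = 1.571 m/s².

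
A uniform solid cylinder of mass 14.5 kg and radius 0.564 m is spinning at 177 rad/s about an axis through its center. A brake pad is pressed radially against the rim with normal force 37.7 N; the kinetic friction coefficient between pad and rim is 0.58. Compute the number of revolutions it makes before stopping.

I = ½MR² = (1/2)(14.5)(0.564)² = 2.306 kg·m².
Friction force f = μN = (0.58)(37.7) = 21.87 N at the rim; torque magnitude τ = fR = 12.33 N·m, opposing ω.
|α| = τ/I = 12.33/2.306 = 5.348 rad/s² (deceleration).
ω² = ω₀² − 2|α|θ with ω = 0 ⇒ θ = ω₀²/(2|α|) = 2929 rad = 466.2 rev.

≈ 466 revolutions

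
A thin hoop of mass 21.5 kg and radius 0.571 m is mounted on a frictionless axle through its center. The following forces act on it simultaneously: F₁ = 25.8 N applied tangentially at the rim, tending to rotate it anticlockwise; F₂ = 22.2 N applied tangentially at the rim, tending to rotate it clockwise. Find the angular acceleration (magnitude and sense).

I = MR² = (21.5)(0.571)² = 7.010 kg·m².
Taking anticlockwise as positive: τ₁ = +(25.8)(0.571) = +14.73 N·m; τ₂ = −(22.2)(0.571) = −12.68 N·m.
Net torque τ = 2.056 N·m.
α = τ/I = 2.056/7.010 = 0.2932 rad/s².

α ≈ 0.293 rad/s², anticlockwise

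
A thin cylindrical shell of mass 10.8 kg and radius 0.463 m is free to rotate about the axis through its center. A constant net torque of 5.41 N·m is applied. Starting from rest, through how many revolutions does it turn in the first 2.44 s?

I = MR² = (10.8)(0.463)² = 2.315 kg·m².
α = τ/I = 5.41/2.315 = 2.337 rad/s².
θ = ½αt² = ½(2.337)(2.44)² = 6.956 rad.
Revolutions = θ/(2π) = 1.107.

≈ 1.11 revolutions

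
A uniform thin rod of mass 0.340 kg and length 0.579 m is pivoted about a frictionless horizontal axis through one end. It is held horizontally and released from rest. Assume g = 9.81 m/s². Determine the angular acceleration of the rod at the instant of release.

α ≈ 25.4 rad/s²

About the pivot, I = (1/3)ML² = (1/3)(0.340)(0.579)² = 0.03799 kg·m².
The weight acts at the center, a distance L/2 = 0.2895 m from the pivot; τ = Mg(L/2) = 0.9656 N·m.
α = τ/I = 0.9656/0.03799 = 25.41 rad/s².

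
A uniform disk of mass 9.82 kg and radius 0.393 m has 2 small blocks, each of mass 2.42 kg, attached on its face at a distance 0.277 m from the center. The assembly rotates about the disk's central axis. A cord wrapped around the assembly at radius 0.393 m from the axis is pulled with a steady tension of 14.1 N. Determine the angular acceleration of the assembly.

I_disk = ½MR² = ½(9.82)(0.393)² = 0.7583 kg·m².
I_blocks = 2·m·r² = 2(2.42)(0.277)² = 0.3714 kg·m².
Total I = 1.130 kg·m².
τ = F r = (14.1)(0.393) = 5.541 N·m.
α = τ/I = 5.541/1.130 = 4.905 rad/s².

α ≈ 4.91 rad/s²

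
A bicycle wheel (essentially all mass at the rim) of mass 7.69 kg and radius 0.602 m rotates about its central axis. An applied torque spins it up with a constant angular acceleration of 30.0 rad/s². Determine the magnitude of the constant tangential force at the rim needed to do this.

F ≈ 139 N

I = MR² = (7.69)(0.602)² = 2.787 kg·m².
The required torque is τ = Iα = (2.787)(30.00) = 83.61 N·m.
A tangential force at the rim gives τ = FR, so F = τ/R = 83.61/0.602 = 138.9 N.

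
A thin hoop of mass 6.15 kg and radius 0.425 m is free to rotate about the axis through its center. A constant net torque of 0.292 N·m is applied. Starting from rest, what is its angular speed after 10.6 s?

I = MR² = (6.15)(0.425)² = 1.111 kg·m².
α = τ/I = 0.292/1.111 = 0.2629 rad/s².
ω = ω₀ + αt = 0 + (0.2629)(10.6) = 2.786 rad/s.

ω ≈ 2.79 rad/s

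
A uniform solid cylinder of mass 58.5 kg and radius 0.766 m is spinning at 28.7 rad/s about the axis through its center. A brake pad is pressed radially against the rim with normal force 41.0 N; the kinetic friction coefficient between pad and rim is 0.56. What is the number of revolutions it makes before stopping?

I = ½MR² = (1/2)(58.5)(0.766)² = 17.16 kg·m².
Friction force f = μN = (0.56)(41.0) = 22.96 N at the rim; torque magnitude τ = fR = 17.59 N·m, opposing ω.
|α| = τ/I = 17.59/17.16 = 1.025 rad/s² (deceleration).
ω² = ω₀² − 2|α|θ with ω = 0 ⇒ θ = ω₀²/(2|α|) = 401.9 rad = 63.96 rev.

≈ 64.0 revolutions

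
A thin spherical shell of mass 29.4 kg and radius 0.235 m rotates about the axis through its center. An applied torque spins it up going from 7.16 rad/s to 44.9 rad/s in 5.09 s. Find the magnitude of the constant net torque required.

I = (2/3)MR² = (2/3)(29.4)(0.235)² = 1.082 kg·m².
α = Δω/Δt = (44.9 − 7.16)/5.09 = 7.415 rad/s².
τ = Iα = (1.082)(7.415) = 8.026 N·m.

τ ≈ 8.03 N·m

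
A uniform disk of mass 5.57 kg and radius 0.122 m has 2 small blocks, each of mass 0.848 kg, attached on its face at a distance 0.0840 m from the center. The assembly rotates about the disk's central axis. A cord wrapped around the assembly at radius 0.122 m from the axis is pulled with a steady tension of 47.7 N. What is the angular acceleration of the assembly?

α ≈ 109 rad/s²

I_disk = ½MR² = ½(5.57)(0.122)² = 0.04145 kg·m².
I_blocks = 2·m·r² = 2(0.848)(0.0840)² = 0.01197 kg·m².
Total I = 0.05342 kg·m².
τ = F r = (47.7)(0.122) = 5.819 N·m.
α = τ/I = 5.819/0.05342 = 108.9 rad/s².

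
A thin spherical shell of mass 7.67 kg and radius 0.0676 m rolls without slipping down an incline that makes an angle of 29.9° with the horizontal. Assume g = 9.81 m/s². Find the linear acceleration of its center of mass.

Translation along the incline: Mg sinθ − f = Ma.
Rotation about the center: fR = Iα with I = (2/3)MR². No-slip gives a = αR, so f = (I/R²)a = (2/3)M a.
Substituting: Mg sinθ = (1 + 0.6667)Ma, so a = g sinθ/(1 + 0.6667) = (9.81) sin 29.9° / 1.667 = 2.934 m/s².

a ≈ 2.93 m/s²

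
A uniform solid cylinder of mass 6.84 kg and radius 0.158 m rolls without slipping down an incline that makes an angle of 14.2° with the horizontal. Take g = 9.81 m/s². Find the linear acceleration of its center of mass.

Translation along the incline: Mg sinθ − f = Ma.
Rotation about the center: fR = Iα with I = ½MR². No-slip gives a = αR, so f = (I/R²)a = (1/2)M a.
Substituting: Mg sinθ = (1 + 0.5000)Ma, so a = g sinθ/(1 + 0.5000) = (9.81) sin 14.2° / 1.500 = 1.604 m/s².

a ≈ 1.60 m/s²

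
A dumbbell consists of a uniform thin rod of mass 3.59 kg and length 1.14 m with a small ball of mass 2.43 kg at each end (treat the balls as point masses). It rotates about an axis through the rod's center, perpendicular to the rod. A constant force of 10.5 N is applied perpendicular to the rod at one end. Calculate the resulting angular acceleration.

I_rod = (1/12)ML² = (1/12)(3.59)(1.14)² = 0.3888 kg·m².
I_balls = 2·m·(L/2)² = 2(2.43)(0.5700)² = 1.579 kg·m².
Total I = 1.968 kg·m².
τ = F·(L/2) = (10.5)(0.570) = 5.985 N·m.
α = τ/I = 5.985/1.968 = 3.041 rad/s².

α ≈ 3.04 rad/s²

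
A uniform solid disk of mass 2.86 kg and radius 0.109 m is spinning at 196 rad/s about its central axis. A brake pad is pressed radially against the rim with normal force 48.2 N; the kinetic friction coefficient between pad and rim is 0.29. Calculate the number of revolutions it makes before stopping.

≈ 34.1 revolutions

I = ½MR² = (1/2)(2.86)(0.109)² = 0.01699 kg·m².
Friction force f = μN = (0.29)(48.2) = 13.98 N at the rim; torque magnitude τ = fR = 1.524 N·m, opposing ω.
|α| = τ/I = 1.524/0.01699 = 89.68 rad/s² (deceleration).
ω² = ω₀² − 2|α|θ with ω = 0 ⇒ θ = ω₀²/(2|α|) = 214.2 rad = 34.09 rev.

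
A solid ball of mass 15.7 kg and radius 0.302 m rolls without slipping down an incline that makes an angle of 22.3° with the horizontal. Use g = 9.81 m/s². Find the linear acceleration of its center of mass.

a ≈ 2.66 m/s²

Translation along the incline: Mg sinθ − f = Ma.
Rotation about the center: fR = Iα with I = (2/5)MR². No-slip gives a = αR, so f = (I/R²)a = (2/5)M a.
Substituting: Mg sinθ = (1 + 0.4000)Ma, so a = g sinθ/(1 + 0.4000) = (9.81) sin 22.3° / 1.400 = 2.659 m/s².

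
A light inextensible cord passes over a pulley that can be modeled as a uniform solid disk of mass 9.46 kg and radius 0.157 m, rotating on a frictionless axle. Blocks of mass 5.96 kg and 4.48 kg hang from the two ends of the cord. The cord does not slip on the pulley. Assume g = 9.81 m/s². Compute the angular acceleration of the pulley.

α ≈ 6.10 rad/s²

I = ½MR² = (1/2)(9.46)(0.157)² = 0.1166 kg·m².
Heavier block: m₁g − T₁ = m₁a. Lighter block: T₂ − m₂g = m₂a.
Pulley: (T₁ − T₂)R = Iα = I(a/R), so T₁ − T₂ = (I/R²)a = (1/2)M_p a = 4.730·a.
Adding the three: (m₁ − m₂)g = (m₁ + m₂ + 4.730)a, so a = (5.96 − 4.48)(9.81)/(5.96 + 4.48 + 4.730) = 0.9571 m/s².
α = a/R = 0.9571/0.157 = 6.096 rad/s².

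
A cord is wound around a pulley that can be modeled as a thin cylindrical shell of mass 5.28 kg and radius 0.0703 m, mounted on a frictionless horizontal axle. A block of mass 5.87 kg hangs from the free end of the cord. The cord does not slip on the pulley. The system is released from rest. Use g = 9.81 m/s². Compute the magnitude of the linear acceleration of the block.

a ≈ 5.16 m/s²

I = MR² = (5.28)(0.0703)² = 0.02609 kg·m².
Block: mg − T = ma. Pulley: TR = Iα. No-slip: a = αR, so T = (I/R²)a = 5.280·a.
Then mg = (m + 5.280)a, so a = (5.87)(9.81)/(5.87 + 5.280) = 5.165 m/s².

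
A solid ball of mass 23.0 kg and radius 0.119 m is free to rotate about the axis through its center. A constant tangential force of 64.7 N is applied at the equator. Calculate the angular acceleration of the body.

α ≈ 59.1 rad/s²

I = (2/5)MR² = (2/5)(23.0)(0.119)² = 0.1303 kg·m².
τ = F R = (64.7)(0.119) = 7.699 N·m.
Newton's second law for rotation, τ = Iα, gives α = τ/I = 7.699/0.1303 = 59.10 rad/s².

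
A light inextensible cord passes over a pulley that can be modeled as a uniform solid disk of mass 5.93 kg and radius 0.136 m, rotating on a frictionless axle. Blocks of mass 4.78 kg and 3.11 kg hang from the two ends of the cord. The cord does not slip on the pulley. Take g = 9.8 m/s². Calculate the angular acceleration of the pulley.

I = ½MR² = (1/2)(5.93)(0.136)² = 0.05484 kg·m².
Heavier block: m₁g − T₁ = m₁a. Lighter block: T₂ − m₂g = m₂a.
Pulley: (T₁ − T₂)R = Iα = I(a/R), so T₁ − T₂ = (I/R²)a = (1/2)M_p a = 2.965·a.
Adding the three: (m₁ − m₂)g = (m₁ + m₂ + 2.965)a, so a = (4.78 − 3.11)(9.8)/(4.78 + 3.11 + 2.965) = 1.508 m/s².
α = a/R = 1.508/0.136 = 11.09 rad/s².

α ≈ 11.1 rad/s²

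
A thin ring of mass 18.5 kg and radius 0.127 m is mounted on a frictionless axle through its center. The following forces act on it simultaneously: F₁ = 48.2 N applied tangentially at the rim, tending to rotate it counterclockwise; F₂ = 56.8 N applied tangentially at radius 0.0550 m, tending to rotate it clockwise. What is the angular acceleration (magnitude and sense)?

I = MR² = (18.5)(0.127)² = 0.2984 kg·m².
Taking counterclockwise as positive: τ₁ = +(48.2)(0.127) = +6.121 N·m; τ₂ = −(56.8)(0.0550) = −3.124 N·m.
Net torque τ = 2.997 N·m.
α = τ/I = 2.997/0.2984 = 10.05 rad/s².

α ≈ 10.0 rad/s², counterclockwise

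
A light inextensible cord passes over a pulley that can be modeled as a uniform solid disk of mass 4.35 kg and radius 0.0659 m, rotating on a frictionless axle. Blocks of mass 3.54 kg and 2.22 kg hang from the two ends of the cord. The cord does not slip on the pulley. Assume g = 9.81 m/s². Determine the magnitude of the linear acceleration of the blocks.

a ≈ 1.63 m/s²

I = ½MR² = (1/2)(4.35)(0.0659)² = 0.009446 kg·m².
Heavier block: m₁g − T₁ = m₁a. Lighter block: T₂ − m₂g = m₂a.
Pulley: (T₁ − T₂)R = Iα = I(a/R), so T₁ − T₂ = (I/R²)a = (1/2)M_p a = 2.175·a.
Adding the three: (m₁ − m₂)g = (m₁ + m₂ + 2.175)a, so a = (3.54 − 2.22)(9.81)/(3.54 + 2.22 + 2.175) = 1.632 m/s².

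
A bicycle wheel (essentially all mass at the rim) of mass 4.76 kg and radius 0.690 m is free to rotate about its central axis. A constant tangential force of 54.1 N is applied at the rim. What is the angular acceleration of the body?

I = MR² = (4.76)(0.690)² = 2.266 kg·m².
τ = F R = (54.1)(0.690) = 37.33 N·m.
From τ = Iα: α = 37.33/2.266 = 16.47 rad/s².

α ≈ 16.5 rad/s²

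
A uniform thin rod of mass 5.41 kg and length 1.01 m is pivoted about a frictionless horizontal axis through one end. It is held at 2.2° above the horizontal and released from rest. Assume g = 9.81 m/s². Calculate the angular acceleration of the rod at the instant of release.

α ≈ 14.6 rad/s²

About the pivot, I = (1/3)ML² = (1/3)(5.41)(1.01)² = 1.840 kg·m².
The weight acts at the center, a distance L/2 = 0.5050 m from the pivot; τ = Mg(L/2) cos 2.2° = 26.78 N·m.
α = τ/I = 26.78/1.840 = 14.56 rad/s².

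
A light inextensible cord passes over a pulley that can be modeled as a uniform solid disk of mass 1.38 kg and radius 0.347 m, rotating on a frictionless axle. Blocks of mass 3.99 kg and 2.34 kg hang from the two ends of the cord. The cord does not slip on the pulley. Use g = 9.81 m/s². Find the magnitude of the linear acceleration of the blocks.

I = ½MR² = (1/2)(1.38)(0.347)² = 0.08308 kg·m².
Heavier block: m₁g − T₁ = m₁a. Lighter block: T₂ − m₂g = m₂a.
Pulley: (T₁ − T₂)R = Iα = I(a/R), so T₁ − T₂ = (I/R²)a = (1/2)M_p a = 0.6900·a.
Adding the three: (m₁ − m₂)g = (m₁ + m₂ + 0.6900)a, so a = (3.99 − 2.34)(9.81)/(3.99 + 2.34 + 0.6900) = 2.306 m/s².

a ≈ 2.31 m/s²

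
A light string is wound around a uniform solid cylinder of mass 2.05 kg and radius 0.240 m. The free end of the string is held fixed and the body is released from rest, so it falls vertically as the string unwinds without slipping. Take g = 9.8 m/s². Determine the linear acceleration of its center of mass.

a ≈ 6.53 m/s²

Translation: Mg − T = Ma. Rotation about the center: TR = Iα with I = ½MR².
With a = αR: T = (I/R²)a = (1/2)M a, so Mg = (1 + 0.5000)Ma.
a = g/(1 + 0.5000) = 9.8/1.500 = 6.533 m/s².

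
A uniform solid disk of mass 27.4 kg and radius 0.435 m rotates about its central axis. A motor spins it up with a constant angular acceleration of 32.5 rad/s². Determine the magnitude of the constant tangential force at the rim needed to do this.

I = ½MR² = (1/2)(27.4)(0.435)² = 2.592 kg·m².
The required torque is τ = Iα = (2.592)(32.50) = 84.25 N·m.
A tangential force at the rim gives τ = FR, so F = τ/R = 84.25/0.435 = 193.7 N.

F ≈ 194 N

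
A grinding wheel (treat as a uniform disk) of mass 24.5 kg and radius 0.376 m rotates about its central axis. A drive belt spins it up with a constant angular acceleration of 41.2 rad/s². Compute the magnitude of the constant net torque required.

I = ½MR² = (1/2)(24.5)(0.376)² = 1.732 kg·m².
τ = Iα = (1.732)(41.20) = 71.35 N·m.

τ ≈ 71.4 N·m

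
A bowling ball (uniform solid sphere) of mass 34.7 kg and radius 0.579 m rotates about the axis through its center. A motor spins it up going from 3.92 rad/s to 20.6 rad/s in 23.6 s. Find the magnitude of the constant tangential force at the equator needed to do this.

F ≈ 5.68 N

I = (2/5)MR² = (2/5)(34.7)(0.579)² = 4.653 kg·m².
α = Δω/Δt = (20.6 − 3.92)/23.6 = 0.7068 rad/s².
The required torque is τ = Iα = (4.653)(0.7068) = 3.289 N·m.
A tangential force at the equator gives τ = FR, so F = τ/R = 3.289/0.579 = 5.680 N.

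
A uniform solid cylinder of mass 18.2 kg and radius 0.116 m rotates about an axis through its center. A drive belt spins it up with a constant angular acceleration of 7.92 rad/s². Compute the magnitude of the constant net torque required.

τ ≈ 0.970 N·m

I = ½MR² = (1/2)(18.2)(0.116)² = 0.1224 kg·m².
τ = Iα = (0.1224)(7.920) = 0.9698 N·m.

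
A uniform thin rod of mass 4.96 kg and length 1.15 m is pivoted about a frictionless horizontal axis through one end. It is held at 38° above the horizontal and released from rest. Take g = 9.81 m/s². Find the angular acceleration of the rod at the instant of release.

About the pivot, I = (1/3)ML² = (1/3)(4.96)(1.15)² = 2.187 kg·m².
The weight acts at the center, a distance L/2 = 0.5750 m from the pivot; τ = Mg(L/2) cos 38° = 22.05 N·m.
α = τ/I = 22.05/2.187 = 10.08 rad/s².
(Equivalently α = (3g/(2L)) cos 38° = 10.08 rad/s².)

α ≈ 10.1 rad/s²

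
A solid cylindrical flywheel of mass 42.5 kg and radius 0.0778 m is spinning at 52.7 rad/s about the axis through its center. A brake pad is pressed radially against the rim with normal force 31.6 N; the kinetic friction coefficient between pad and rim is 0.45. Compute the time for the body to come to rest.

t ≈ 6.13 s

I = ½MR² = (1/2)(42.5)(0.0778)² = 0.1286 kg·m².
Friction force f = μN = (0.45)(31.6) = 14.22 N at the rim; torque magnitude τ = fR = 1.106 N·m, opposing ω.
|α| = τ/I = 1.106/0.1286 = 8.601 rad/s² (deceleration).
0 = ω₀ − |α|t ⇒ t = ω₀/|α| = 52.7/8.601 = 6.127 s.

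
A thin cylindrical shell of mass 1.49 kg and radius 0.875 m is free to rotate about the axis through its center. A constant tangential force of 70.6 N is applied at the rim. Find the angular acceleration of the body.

I = MR² = (1.49)(0.875)² = 1.141 kg·m².
τ = F R = (70.6)(0.875) = 61.77 N·m.
Newton's second law for rotation, τ = Iα, gives α = τ/I = 61.77/1.141 = 54.15 rad/s².

α ≈ 54.2 rad/s²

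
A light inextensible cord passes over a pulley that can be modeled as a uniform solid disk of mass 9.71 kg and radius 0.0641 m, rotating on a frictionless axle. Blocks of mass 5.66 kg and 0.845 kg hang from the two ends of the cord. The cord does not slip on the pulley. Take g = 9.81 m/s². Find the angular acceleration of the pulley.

I = ½MR² = (1/2)(9.71)(0.0641)² = 0.01995 kg·m².
Heavier block: m₁g − T₁ = m₁a. Lighter block: T₂ − m₂g = m₂a.
Pulley: (T₁ − T₂)R = Iα = I(a/R), so T₁ − T₂ = (I/R²)a = (1/2)M_p a = 4.855·a.
Adding the three: (m₁ − m₂)g = (m₁ + m₂ + 4.855)a, so a = (5.66 − 0.845)(9.81)/(5.66 + 0.845 + 4.855) = 4.158 m/s².
α = a/R = 4.158/0.0641 = 64.87 rad/s².

α ≈ 64.9 rad/s²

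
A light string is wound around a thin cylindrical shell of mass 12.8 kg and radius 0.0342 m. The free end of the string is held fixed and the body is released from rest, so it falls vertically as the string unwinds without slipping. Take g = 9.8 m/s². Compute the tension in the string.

T ≈ 62.7 N

Translation: Mg − T = Ma. Rotation about the center: TR = Iα with I = MR².
With a = αR: T = (I/R²)a = M a, so Mg = (1 + 1.000)Ma.
a = g/(1 + 1.000) = 9.8/2.000 = 4.900 m/s².
T = 1.000·M·a = (1.000)(12.8)(4.900) = 62.72 N.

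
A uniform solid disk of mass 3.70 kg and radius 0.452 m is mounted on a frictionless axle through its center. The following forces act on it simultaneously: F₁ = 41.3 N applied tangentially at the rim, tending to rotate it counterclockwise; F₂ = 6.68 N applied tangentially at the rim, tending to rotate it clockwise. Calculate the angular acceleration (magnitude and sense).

I = ½MR² = (1/2)(3.70)(0.452)² = 0.3780 kg·m².
Taking counterclockwise as positive: τ₁ = +(41.3)(0.452) = +18.67 N·m; τ₂ = −(6.68)(0.452) = −3.019 N·m.
Net torque τ = 15.65 N·m.
α = τ/I = 15.65/0.3780 = 41.40 rad/s².

α ≈ 41.4 rad/s², counterclockwise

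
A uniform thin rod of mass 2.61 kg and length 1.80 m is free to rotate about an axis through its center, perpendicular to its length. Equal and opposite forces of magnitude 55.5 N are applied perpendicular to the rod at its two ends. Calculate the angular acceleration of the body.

α ≈ 142 rad/s²

I = (1/12)ML² = (1/12)(2.61)(1.80)² = 0.7047 kg·m².
The couple gives τ = F·(L/2) + F·(L/2) = F L = (55.5)(1.80) = 99.90 N·m.
From τ = Iα: α = 99.90/0.7047 = 141.8 rad/s².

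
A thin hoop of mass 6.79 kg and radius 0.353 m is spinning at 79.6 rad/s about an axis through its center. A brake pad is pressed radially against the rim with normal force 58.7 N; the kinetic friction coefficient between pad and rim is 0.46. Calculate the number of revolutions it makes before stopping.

≈ 44.8 revolutions

I = MR² = (6.79)(0.353)² = 0.8461 kg·m².
Friction force f = μN = (0.46)(58.7) = 27.00 N at the rim; torque magnitude τ = fR = 9.532 N·m, opposing ω.
|α| = τ/I = 9.532/0.8461 = 11.27 rad/s² (deceleration).
ω² = ω₀² − 2|α|θ with ω = 0 ⇒ θ = ω₀²/(2|α|) = 281.2 rad = 44.76 rev.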